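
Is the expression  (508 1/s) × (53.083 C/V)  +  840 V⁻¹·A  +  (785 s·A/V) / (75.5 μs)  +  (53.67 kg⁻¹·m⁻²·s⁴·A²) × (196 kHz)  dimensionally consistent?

Yes

Dimensions:
  (508 1/s) × (53.083 C/V):  [s⁻¹] · [kg⁻¹·m⁻²·s⁴·A²] = kg⁻¹·m⁻²·s³·A²
  840 V⁻¹·A:  A·V⁻¹ = A·(J·C⁻¹)⁻¹ = kg⁻¹·m⁻²·s³·A²
  (785 s·A/V) / (75.5 μs):  [kg⁻¹·m⁻²·s⁴·A²] / [s] = kg⁻¹·m⁻²·s³·A²
  (53.67 kg⁻¹·m⁻²·s⁴·A²) × (196 kHz):  [kg⁻¹·m⁻²·s⁴·A²] · [s⁻¹] = kg⁻¹·m⁻²·s³·A²
Every term reduces to kg⁻¹·m⁻²·s³·A².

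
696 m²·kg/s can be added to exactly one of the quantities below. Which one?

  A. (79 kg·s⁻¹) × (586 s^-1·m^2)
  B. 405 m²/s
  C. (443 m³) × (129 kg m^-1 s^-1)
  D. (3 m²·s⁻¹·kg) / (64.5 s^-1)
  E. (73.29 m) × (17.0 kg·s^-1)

C.

Reference: kg·m²·s⁻¹.
Each option:
  A. [kg·s⁻¹] · [m²·s⁻¹] = kg·m²·s⁻²
  B. m²·s⁻¹
  C. [m³] · [kg·m⁻¹·s⁻¹] = kg·m²·s⁻¹  ← same
  D. [kg·m²·s⁻¹] / [s⁻¹] = kg·m²
  E. [m] · [kg·s⁻¹] = kg·m·s⁻¹
Only C. matches kg·m²·s⁻¹.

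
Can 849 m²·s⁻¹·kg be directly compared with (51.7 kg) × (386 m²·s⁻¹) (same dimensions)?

Yes

Dimensions:
  849 m²·s⁻¹·kg:  kg·m²·s⁻¹
  (51.7 kg) × (386 m²·s⁻¹):  [kg] · [m²·s⁻¹] = kg·m²·s⁻¹
Both are kg·m²·s⁻¹, so they have the same dimensions and can be added.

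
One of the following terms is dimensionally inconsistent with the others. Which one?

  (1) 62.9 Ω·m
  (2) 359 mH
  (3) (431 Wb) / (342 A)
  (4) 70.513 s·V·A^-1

(1)

Dimensions:
  (1) Ω·m = V·A⁻¹·m = kg·m³·s⁻³·A⁻²
  (2) H = V·s·A⁻¹ = kg·m²·s⁻²·A⁻²
  (3) [kg·m²·s⁻²·A⁻¹] / [A] = kg·m²·s⁻²·A⁻²
  (4) V·s·A⁻¹ = J·C⁻¹·s·A⁻¹ = kg·m²·s⁻²·A⁻²
All reduce to kg·m²·s⁻²·A⁻² except (1), which is kg·m³·s⁻³·A⁻².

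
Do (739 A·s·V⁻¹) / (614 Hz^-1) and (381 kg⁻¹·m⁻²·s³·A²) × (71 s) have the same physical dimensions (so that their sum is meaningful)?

Dimensions:
  (739 A·s·V⁻¹) / (614 Hz^-1):  [kg⁻¹·m⁻²·s⁴·A²] / [s] = kg⁻¹·m⁻²·s³·A²
  (381 kg⁻¹·m⁻²·s³·A²) × (71 s):  [kg⁻¹·m⁻²·s³·A²] · [s] = kg⁻¹·m⁻²·s⁴·A²
kg⁻¹·m⁻²·s³·A² ≠ kg⁻¹·m⁻²·s⁴·A², so they cannot be added.

No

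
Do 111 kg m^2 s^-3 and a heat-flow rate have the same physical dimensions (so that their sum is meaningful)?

Yes

Reduce each to base SI dimensions:
  111 kg m^2 s^-3:  kg·m²·s⁻³
  a heat-flow rate:  [heat-flow rate] = kg·m²·s⁻³
Both are kg·m²·s⁻³, so they have the same dimensions and can be added.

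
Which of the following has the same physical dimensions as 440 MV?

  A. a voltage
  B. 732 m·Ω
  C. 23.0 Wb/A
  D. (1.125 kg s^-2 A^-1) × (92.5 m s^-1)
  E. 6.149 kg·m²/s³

A.

Reference: V = J·C⁻¹ = kg·m²·s⁻³·A⁻¹.
Each option:
  A. [voltage] = kg·m²·s⁻³·A⁻¹  ← same
  B. Ω·m = V·A⁻¹·m = kg·m³·s⁻³·A⁻²
  C. Wb·A⁻¹ = V·s·A⁻¹ = kg·m²·s⁻²·A⁻²
  D. [kg·s⁻²·A⁻¹] · [m·s⁻¹] = kg·m·s⁻³·A⁻¹
  E. kg·m²·s⁻³
Only A. matches kg·m²·s⁻³·A⁻¹.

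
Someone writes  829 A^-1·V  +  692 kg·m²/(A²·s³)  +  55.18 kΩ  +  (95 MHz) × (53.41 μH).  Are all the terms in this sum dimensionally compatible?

Expand each in SI base units:
  829 A^-1·V:  V·A⁻¹ = J·C⁻¹·A⁻¹ = kg·m²·s⁻³·A⁻²
  692 kg·m²/(A²·s³):  kg·m²·s⁻³·A⁻²
  55.18 kΩ:  Ω = V·A⁻¹ = kg·m²·s⁻³·A⁻²
  (95 MHz) × (53.41 μH):  [s⁻¹] · [kg·m²·s⁻²·A⁻²] = kg·m²·s⁻³·A⁻²
Every term reduces to kg·m²·s⁻³·A⁻².

Yes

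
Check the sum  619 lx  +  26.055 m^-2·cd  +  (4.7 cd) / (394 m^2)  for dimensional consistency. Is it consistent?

Work out the base dimensions of each:
  619 lx:  lx = lm·m⁻² = m⁻²·cd
  26.055 m^-2·cd:  cd·m⁻² = m⁻²·cd
  (4.7 cd) / (394 m^2):  [cd] / [m²] = m⁻²·cd
Every term reduces to m⁻²·cd.

Yes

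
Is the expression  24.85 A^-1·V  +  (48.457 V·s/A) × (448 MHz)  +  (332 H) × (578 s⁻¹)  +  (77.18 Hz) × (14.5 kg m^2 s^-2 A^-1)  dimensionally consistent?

No

Reduce each to base SI dimensions:
  24.85 A^-1·V:  V·A⁻¹ = J·C⁻¹·A⁻¹ = kg·m²·s⁻³·A⁻²
  (48.457 V·s/A) × (448 MHz):  [kg·m²·s⁻²·A⁻²] · [s⁻¹] = kg·m²·s⁻³·A⁻²
  (332 H) × (578 s⁻¹):  [kg·m²·s⁻²·A⁻²] · [s⁻¹] = kg·m²·s⁻³·A⁻²
  (77.18 Hz) × (14.5 kg m^2 s^-2 A^-1):  [s⁻¹] · [kg·m²·s⁻²·A⁻¹] = kg·m²·s⁻³·A⁻¹
The terms do not share a single dimension (kg·m²·s⁻³·A⁻² vs kg·m²·s⁻³·A⁻¹).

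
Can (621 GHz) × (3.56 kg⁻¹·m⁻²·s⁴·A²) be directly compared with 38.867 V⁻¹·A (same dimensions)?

Yes

Dimensions:
  (621 GHz) × (3.56 kg⁻¹·m⁻²·s⁴·A²):  [s⁻¹] · [kg⁻¹·m⁻²·s⁴·A²] = kg⁻¹·m⁻²·s³·A²
  38.867 V⁻¹·A:  A·V⁻¹ = A·(J·C⁻¹)⁻¹ = kg⁻¹·m⁻²·s³·A²
Both are kg⁻¹·m⁻²·s³·A², so they have the same dimensions and can be added.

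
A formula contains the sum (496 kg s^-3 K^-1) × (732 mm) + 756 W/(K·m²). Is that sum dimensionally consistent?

No

In SI base units:
  (496 kg s^-3 K^-1) × (732 mm):  [kg·s⁻³·K⁻¹] · [m] = kg·m·s⁻³·K⁻¹
  756 W/(K·m²):  W·m⁻²·K⁻¹ = J·s⁻¹·m⁻²·K⁻¹ = kg·s⁻³·K⁻¹
kg·m·s⁻³·K⁻¹ ≠ kg·s⁻³·K⁻¹, so they cannot be added.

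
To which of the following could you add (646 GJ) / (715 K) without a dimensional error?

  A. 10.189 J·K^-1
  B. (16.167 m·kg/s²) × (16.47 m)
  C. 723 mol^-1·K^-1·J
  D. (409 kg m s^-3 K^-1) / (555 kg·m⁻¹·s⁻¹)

Reference: [kg·m²·s⁻²] / [K] = kg·m²·s⁻²·K⁻¹.
Each option:
  A. J·K⁻¹ = N·m·K⁻¹ = kg·m²·s⁻²·K⁻¹  ← same
  B. [kg·m·s⁻²] · [m] = kg·m²·s⁻²
  C. J·mol⁻¹·K⁻¹ = N·m·mol⁻¹·K⁻¹ = kg·m²·s⁻²·K⁻¹·mol⁻¹
  D. [kg·m·s⁻³·K⁻¹] / [kg·m⁻¹·s⁻¹] = m²·s⁻²·K⁻¹
Only A. matches kg·m²·s⁻²·K⁻¹.

A.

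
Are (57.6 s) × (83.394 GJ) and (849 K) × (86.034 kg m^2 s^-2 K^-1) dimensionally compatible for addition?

Reduce each to base SI dimensions:
  (57.6 s) × (83.394 GJ):  [s] · [kg·m²·s⁻²] = kg·m²·s⁻¹
  (849 K) × (86.034 kg m^2 s^-2 K^-1):  [K] · [kg·m²·s⁻²·K⁻¹] = kg·m²·s⁻²
kg·m²·s⁻¹ ≠ kg·m²·s⁻², so they cannot be added.

No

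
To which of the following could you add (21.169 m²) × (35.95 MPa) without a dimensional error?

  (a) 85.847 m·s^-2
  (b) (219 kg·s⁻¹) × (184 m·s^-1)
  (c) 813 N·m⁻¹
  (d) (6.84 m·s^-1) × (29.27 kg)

Reference: [m²] · [kg·m⁻¹·s⁻²] = kg·m·s⁻².
Each option:
  (a) m·s⁻²
  (b) [kg·s⁻¹] · [m·s⁻¹] = kg·m·s⁻²  ← same
  (c) N·m⁻¹ = kg·m·s⁻²·m⁻¹ = kg·s⁻²
  (d) [m·s⁻¹] · [kg] = kg·m·s⁻¹
Only (b) matches kg·m·s⁻².

(b)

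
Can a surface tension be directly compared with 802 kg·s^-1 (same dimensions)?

No

Dimensions:
  a surface tension:  [surface tension] = kg·s⁻²
  802 kg·s^-1:  kg·s⁻¹
kg·s⁻² ≠ kg·s⁻¹, so they cannot be added.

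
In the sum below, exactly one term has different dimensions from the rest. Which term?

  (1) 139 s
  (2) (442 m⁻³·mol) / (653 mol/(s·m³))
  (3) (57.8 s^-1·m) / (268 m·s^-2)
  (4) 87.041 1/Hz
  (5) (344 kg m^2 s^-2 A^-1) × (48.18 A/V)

Reduce each to base SI dimensions:
  (1) s
  (2) [m⁻³·mol] / [m⁻³·s⁻¹·mol] = s
  (3) [m·s⁻¹] / [m·s⁻²] = s
  (4) Hz⁻¹ = (s⁻¹)⁻¹ = s
  (5) [kg·m²·s⁻²·A⁻¹] · [kg⁻¹·m⁻²·s³·A²] = s·A
All reduce to s except (5), which is s·A.

(5)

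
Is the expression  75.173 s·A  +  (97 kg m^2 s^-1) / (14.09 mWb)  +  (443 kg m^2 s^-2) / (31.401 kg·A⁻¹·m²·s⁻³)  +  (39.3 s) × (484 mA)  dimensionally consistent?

Dimensions:
  75.173 s·A:  A·s = s·A
  (97 kg m^2 s^-1) / (14.09 mWb):  [kg·m²·s⁻¹] / [kg·m²·s⁻²·A⁻¹] = s·A
  (443 kg m^2 s^-2) / (31.401 kg·A⁻¹·m²·s⁻³):  [kg·m²·s⁻²] / [kg·m²·s⁻³·A⁻¹] = s·A
  (39.3 s) × (484 mA):  [s] · [A] = s·A
Every term reduces to s·A.

Yes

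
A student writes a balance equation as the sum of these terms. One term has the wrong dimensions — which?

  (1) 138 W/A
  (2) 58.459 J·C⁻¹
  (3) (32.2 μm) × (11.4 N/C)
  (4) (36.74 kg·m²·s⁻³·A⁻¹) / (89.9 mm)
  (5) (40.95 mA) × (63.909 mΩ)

(4)

Expand each in SI base units:
  (1) W·A⁻¹ = J·s⁻¹·A⁻¹ = kg·m²·s⁻³·A⁻¹
  (2) J·C⁻¹ = N·m·(s·A)⁻¹ = kg·m²·s⁻³·A⁻¹
  (3) [m] · [kg·m·s⁻³·A⁻¹] = kg·m²·s⁻³·A⁻¹
  (4) [kg·m²·s⁻³·A⁻¹] / [m] = kg·m·s⁻³·A⁻¹
  (5) [A] · [kg·m²·s⁻³·A⁻²] = kg·m²·s⁻³·A⁻¹
All reduce to kg·m²·s⁻³·A⁻¹ except (4), which is kg·m·s⁻³·A⁻¹.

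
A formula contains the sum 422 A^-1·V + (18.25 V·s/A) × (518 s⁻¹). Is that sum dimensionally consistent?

Dimensions:
  422 A^-1·V:  V·A⁻¹ = J·C⁻¹·A⁻¹ = kg·m²·s⁻³·A⁻²
  (18.25 V·s/A) × (518 s⁻¹):  [kg·m²·s⁻²·A⁻²] · [s⁻¹] = kg·m²·s⁻³·A⁻²
Both are kg·m²·s⁻³·A⁻², so they have the same dimensions and can be added.

Yes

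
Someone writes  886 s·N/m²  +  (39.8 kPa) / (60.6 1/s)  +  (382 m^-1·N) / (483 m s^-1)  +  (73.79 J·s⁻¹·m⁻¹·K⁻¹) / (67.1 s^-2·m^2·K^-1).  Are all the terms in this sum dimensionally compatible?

Dimensions:
  886 s·N/m²:  N·s·m⁻² = kg·m·s⁻²·s·m⁻² = kg·m⁻¹·s⁻¹
  (39.8 kPa) / (60.6 1/s):  [kg·m⁻¹·s⁻²] / [s⁻¹] = kg·m⁻¹·s⁻¹
  (382 m^-1·N) / (483 m s^-1):  [kg·s⁻²] / [m·s⁻¹] = kg·m⁻¹·s⁻¹
  (73.79 J·s⁻¹·m⁻¹·K⁻¹) / (67.1 s^-2·m^2·K^-1):  [kg·m·s⁻³·K⁻¹] / [m²·s⁻²·K⁻¹] = kg·m⁻¹·s⁻¹
Every term reduces to kg·m⁻¹·s⁻¹.

Yes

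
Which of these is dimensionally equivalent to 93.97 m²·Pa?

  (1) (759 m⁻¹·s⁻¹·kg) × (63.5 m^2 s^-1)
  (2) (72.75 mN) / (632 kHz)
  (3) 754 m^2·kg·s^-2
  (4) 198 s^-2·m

(1)

Reference: Pa·m² = N·m⁻²·m² = kg·m·s⁻².
Each option:
  (1) [kg·m⁻¹·s⁻¹] · [m²·s⁻¹] = kg·m·s⁻²  ← same
  (2) [kg·m·s⁻²] / [s⁻¹] = kg·m·s⁻¹
  (3) kg·m²·s⁻²
  (4) m·s⁻²
Only (1) matches kg·m·s⁻².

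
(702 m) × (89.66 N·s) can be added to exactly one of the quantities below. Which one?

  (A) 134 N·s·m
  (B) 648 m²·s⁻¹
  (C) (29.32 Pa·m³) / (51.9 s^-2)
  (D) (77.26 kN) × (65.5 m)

(A)

Reference: [m] · [kg·m·s⁻¹] = kg·m²·s⁻¹.
Each option:
  (A) N·m·s = kg·m·s⁻²·m·s = kg·m²·s⁻¹  ← same
  (B) m²·s⁻¹
  (C) [kg·m²·s⁻²] / [s⁻²] = kg·m²
  (D) [kg·m·s⁻²] · [m] = kg·m²·s⁻²
Only (A) matches kg·m²·s⁻¹.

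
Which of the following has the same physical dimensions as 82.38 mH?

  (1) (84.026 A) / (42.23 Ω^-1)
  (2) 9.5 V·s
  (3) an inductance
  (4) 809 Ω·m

(3)

Reference: H = V·s·A⁻¹ = kg·m²·s⁻²·A⁻².
Each option:
  (1) [A] / [kg⁻¹·m⁻²·s³·A²] = kg·m²·s⁻³·A⁻¹
  (2) V·s = J·C⁻¹·s = kg·m²·s⁻²·A⁻¹
  (3) [inductance] = kg·m²·s⁻²·A⁻²  ← same
  (4) Ω·m = V·A⁻¹·m = kg·m³·s⁻³·A⁻²
Only (3) matches kg·m²·s⁻²·A⁻².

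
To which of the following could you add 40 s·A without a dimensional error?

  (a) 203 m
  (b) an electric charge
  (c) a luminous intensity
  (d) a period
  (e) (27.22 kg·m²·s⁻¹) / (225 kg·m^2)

Reference: s·A.
Each option:
  (a) m
  (b) [electric charge] = s·A  ← same
  (c) [luminous intensity] = cd
  (d) [period] = s
  (e) [kg·m²·s⁻¹] / [kg·m²] = s⁻¹
Only (b) matches s·A.

(b)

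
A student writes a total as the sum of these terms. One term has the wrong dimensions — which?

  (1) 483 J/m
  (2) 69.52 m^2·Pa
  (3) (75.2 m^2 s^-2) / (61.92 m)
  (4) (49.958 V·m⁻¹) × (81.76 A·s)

Expand each in SI base units:
  (1) J·m⁻¹ = N·m·m⁻¹ = kg·m·s⁻²
  (2) Pa·m² = N·m⁻²·m² = kg·m·s⁻²
  (3) [m²·s⁻²] / [m] = m·s⁻²
  (4) [kg·m·s⁻³·A⁻¹] · [s·A] = kg·m·s⁻²
All reduce to kg·m·s⁻² except (3), which is m·s⁻².

(3)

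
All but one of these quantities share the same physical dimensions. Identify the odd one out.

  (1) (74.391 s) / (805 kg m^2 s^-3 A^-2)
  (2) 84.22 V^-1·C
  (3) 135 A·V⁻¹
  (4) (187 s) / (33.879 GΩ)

(3)

Work out the base dimensions of each:
  (1) [s] / [kg·m²·s⁻³·A⁻²] = kg⁻¹·m⁻²·s⁴·A²
  (2) C·V⁻¹ = s·A·(J·C⁻¹)⁻¹ = kg⁻¹·m⁻²·s⁴·A²
  (3) A·V⁻¹ = A·(J·C⁻¹)⁻¹ = kg⁻¹·m⁻²·s³·A²
  (4) [s] / [kg·m²·s⁻³·A⁻²] = kg⁻¹·m⁻²·s⁴·A²
All reduce to kg⁻¹·m⁻²·s⁴·A² except (3), which is kg⁻¹·m⁻²·s³·A².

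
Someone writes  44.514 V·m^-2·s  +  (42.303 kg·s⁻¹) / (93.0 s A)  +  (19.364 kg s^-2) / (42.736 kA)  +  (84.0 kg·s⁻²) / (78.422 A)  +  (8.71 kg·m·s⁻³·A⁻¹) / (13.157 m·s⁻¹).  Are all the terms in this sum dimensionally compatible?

In SI base units:
  44.514 V·m^-2·s:  V·s·m⁻² = J·C⁻¹·s·m⁻² = kg·s⁻²·A⁻¹
  (42.303 kg·s⁻¹) / (93.0 s A):  [kg·s⁻¹] / [s·A] = kg·s⁻²·A⁻¹
  (19.364 kg s^-2) / (42.736 kA):  [kg·s⁻²] / [A] = kg·s⁻²·A⁻¹
  (84.0 kg·s⁻²) / (78.422 A):  [kg·s⁻²] / [A] = kg·s⁻²·A⁻¹
  (8.71 kg·m·s⁻³·A⁻¹) / (13.157 m·s⁻¹):  [kg·m·s⁻³·A⁻¹] / [m·s⁻¹] = kg·s⁻²·A⁻¹
Every term reduces to kg·s⁻²·A⁻¹.

Yes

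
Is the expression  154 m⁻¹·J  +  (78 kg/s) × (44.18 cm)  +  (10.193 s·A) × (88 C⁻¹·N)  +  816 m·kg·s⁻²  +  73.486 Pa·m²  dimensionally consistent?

In SI base units:
  154 m⁻¹·J:  J·m⁻¹ = N·m·m⁻¹ = kg·m·s⁻²
  (78 kg/s) × (44.18 cm):  [kg·s⁻¹] · [m] = kg·m·s⁻¹
  (10.193 s·A) × (88 C⁻¹·N):  [s·A] · [kg·m·s⁻³·A⁻¹] = kg·m·s⁻²
  816 m·kg·s⁻²:  kg·m·s⁻²
  73.486 Pa·m²:  Pa·m² = N·m⁻²·m² = kg·m·s⁻²
The terms do not share a single dimension (kg·m·s⁻² vs kg·m·s⁻¹).

No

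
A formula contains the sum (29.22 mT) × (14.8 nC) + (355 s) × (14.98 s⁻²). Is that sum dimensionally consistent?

No

Expand each in SI base units:
  (29.22 mT) × (14.8 nC):  [kg·s⁻²·A⁻¹] · [s·A] = kg·s⁻¹
  (355 s) × (14.98 s⁻²):  [s] · [s⁻²] = s⁻¹
kg·s⁻¹ ≠ s⁻¹, so they cannot be added.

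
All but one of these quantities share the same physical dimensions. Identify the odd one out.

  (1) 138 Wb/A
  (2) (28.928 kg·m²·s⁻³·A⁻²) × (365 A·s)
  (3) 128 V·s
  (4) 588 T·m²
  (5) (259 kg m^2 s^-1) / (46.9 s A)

Dimensions:
  (1) Wb·A⁻¹ = V·s·A⁻¹ = kg·m²·s⁻²·A⁻²
  (2) [kg·m²·s⁻³·A⁻²] · [s·A] = kg·m²·s⁻²·A⁻¹
  (3) V·s = J·C⁻¹·s = kg·m²·s⁻²·A⁻¹
  (4) T·m² = Wb·m⁻²·m² = kg·m²·s⁻²·A⁻¹
  (5) [kg·m²·s⁻¹] / [s·A] = kg·m²·s⁻²·A⁻¹
All reduce to kg·m²·s⁻²·A⁻¹ except (1), which is kg·m²·s⁻²·A⁻².

(1)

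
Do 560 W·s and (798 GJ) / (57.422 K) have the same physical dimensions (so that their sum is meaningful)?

Expand each in SI base units:
  560 W·s:  W·s = J·s⁻¹·s = kg·m²·s⁻²
  (798 GJ) / (57.422 K):  [kg·m²·s⁻²] / [K] = kg·m²·s⁻²·K⁻¹
kg·m²·s⁻² ≠ kg·m²·s⁻²·K⁻¹, so they cannot be added.

No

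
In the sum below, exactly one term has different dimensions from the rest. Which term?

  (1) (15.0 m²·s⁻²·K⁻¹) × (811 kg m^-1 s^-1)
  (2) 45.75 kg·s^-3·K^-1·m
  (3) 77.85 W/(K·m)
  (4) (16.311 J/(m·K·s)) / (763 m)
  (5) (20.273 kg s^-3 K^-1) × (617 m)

(4)

Dimensions:
  (1) [m²·s⁻²·K⁻¹] · [kg·m⁻¹·s⁻¹] = kg·m·s⁻³·K⁻¹
  (2) kg·m·s⁻³·K⁻¹
  (3) W·m⁻¹·K⁻¹ = J·s⁻¹·m⁻¹·K⁻¹ = kg·m·s⁻³·K⁻¹
  (4) [kg·m·s⁻³·K⁻¹] / [m] = kg·s⁻³·K⁻¹
  (5) [kg·s⁻³·K⁻¹] · [m] = kg·m·s⁻³·K⁻¹
All reduce to kg·m·s⁻³·K⁻¹ except (4), which is kg·s⁻³·K⁻¹.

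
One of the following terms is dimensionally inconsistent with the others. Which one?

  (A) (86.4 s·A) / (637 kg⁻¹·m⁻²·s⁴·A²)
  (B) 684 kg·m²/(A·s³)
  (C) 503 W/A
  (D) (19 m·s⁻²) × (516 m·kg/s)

(D)

Dimensions:
  (A) [s·A] / [kg⁻¹·m⁻²·s⁴·A²] = kg·m²·s⁻³·A⁻¹
  (B) kg·m²·s⁻³·A⁻¹
  (C) W·A⁻¹ = J·s⁻¹·A⁻¹ = kg·m²·s⁻³·A⁻¹
  (D) [m·s⁻²] · [kg·m·s⁻¹] = kg·m²·s⁻³
All reduce to kg·m²·s⁻³·A⁻¹ except (D), which is kg·m²·s⁻³.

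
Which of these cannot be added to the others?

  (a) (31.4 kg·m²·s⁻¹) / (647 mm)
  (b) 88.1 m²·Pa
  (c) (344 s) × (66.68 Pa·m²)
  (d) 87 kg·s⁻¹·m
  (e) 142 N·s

(b)

Work out the base dimensions of each:
  (a) [kg·m²·s⁻¹] / [m] = kg·m·s⁻¹
  (b) Pa·m² = N·m⁻²·m² = kg·m·s⁻²
  (c) [s] · [kg·m·s⁻²] = kg·m·s⁻¹
  (d) kg·m·s⁻¹
  (e) N·s = kg·m·s⁻²·s = kg·m·s⁻¹
All reduce to kg·m·s⁻¹ except (b), which is kg·m·s⁻².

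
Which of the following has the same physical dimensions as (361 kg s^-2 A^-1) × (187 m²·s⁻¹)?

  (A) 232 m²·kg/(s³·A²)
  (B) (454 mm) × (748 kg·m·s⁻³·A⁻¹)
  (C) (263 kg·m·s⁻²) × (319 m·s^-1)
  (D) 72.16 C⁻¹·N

(B)

Reference: [kg·s⁻²·A⁻¹] · [m²·s⁻¹] = kg·m²·s⁻³·A⁻¹.
Each option:
  (A) kg·m²·s⁻³·A⁻²
  (B) [m] · [kg·m·s⁻³·A⁻¹] = kg·m²·s⁻³·A⁻¹  ← same
  (C) [kg·m·s⁻²] · [m·s⁻¹] = kg·m²·s⁻³
  (D) N·C⁻¹ = kg·m·s⁻²·(s·A)⁻¹ = kg·m·s⁻³·A⁻¹
Only (B) matches kg·m²·s⁻³·A⁻¹.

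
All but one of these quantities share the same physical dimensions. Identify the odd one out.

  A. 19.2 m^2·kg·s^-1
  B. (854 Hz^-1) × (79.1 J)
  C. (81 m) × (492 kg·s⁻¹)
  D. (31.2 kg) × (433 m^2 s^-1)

C.

Reduce each to base SI dimensions:
  A. kg·m²·s⁻¹
  B. [s] · [kg·m²·s⁻²] = kg·m²·s⁻¹
  C. [m] · [kg·s⁻¹] = kg·m·s⁻¹
  D. [kg] · [m²·s⁻¹] = kg·m²·s⁻¹
All reduce to kg·m²·s⁻¹ except C., which is kg·m·s⁻¹.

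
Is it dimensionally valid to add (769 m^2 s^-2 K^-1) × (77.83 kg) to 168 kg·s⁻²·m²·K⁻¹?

Work out the base dimensions of each:
  (769 m^2 s^-2 K^-1) × (77.83 kg):  [m²·s⁻²·K⁻¹] · [kg] = kg·m²·s⁻²·K⁻¹
  168 kg·s⁻²·m²·K⁻¹:  kg·m²·s⁻²·K⁻¹
Both are kg·m²·s⁻²·K⁻¹, so they have the same dimensions and can be added.

Yes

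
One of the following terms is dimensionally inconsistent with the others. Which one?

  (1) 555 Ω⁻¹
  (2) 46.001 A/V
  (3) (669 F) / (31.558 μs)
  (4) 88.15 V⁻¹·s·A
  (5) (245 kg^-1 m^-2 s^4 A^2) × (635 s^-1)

Expand each in SI base units:
  (1) Ω⁻¹ = (V·A⁻¹)⁻¹ = kg⁻¹·m⁻²·s³·A²
  (2) A·V⁻¹ = A·(J·C⁻¹)⁻¹ = kg⁻¹·m⁻²·s³·A²
  (3) [kg⁻¹·m⁻²·s⁴·A²] / [s] = kg⁻¹·m⁻²·s³·A²
  (4) A·s·V⁻¹ = A·s·(J·C⁻¹)⁻¹ = kg⁻¹·m⁻²·s⁴·A²
  (5) [kg⁻¹·m⁻²·s⁴·A²] · [s⁻¹] = kg⁻¹·m⁻²·s³·A²
All reduce to kg⁻¹·m⁻²·s³·A² except (4), which is kg⁻¹·m⁻²·s⁴·A².

(4)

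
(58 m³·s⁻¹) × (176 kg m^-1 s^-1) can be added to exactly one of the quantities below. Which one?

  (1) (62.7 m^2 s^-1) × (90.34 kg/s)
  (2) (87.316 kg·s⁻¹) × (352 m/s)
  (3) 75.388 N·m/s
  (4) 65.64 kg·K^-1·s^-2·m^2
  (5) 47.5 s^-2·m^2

Reference: [m³·s⁻¹] · [kg·m⁻¹·s⁻¹] = kg·m²·s⁻².
Each option:
  (1) [m²·s⁻¹] · [kg·s⁻¹] = kg·m²·s⁻²  ← same
  (2) [kg·s⁻¹] · [m·s⁻¹] = kg·m·s⁻²
  (3) N·m·s⁻¹ = kg·m·s⁻²·m·s⁻¹ = kg·m²·s⁻³
  (4) kg·m²·s⁻²·K⁻¹
  (5) m²·s⁻²
Only (1) matches kg·m²·s⁻².

(1)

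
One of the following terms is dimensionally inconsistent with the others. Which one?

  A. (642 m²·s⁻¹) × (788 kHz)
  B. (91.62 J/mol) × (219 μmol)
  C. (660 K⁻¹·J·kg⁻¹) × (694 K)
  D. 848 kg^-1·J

B.

Reduce each to base SI dimensions:
  A. [m²·s⁻¹] · [s⁻¹] = m²·s⁻²
  B. [kg·m²·s⁻²·mol⁻¹] · [mol] = kg·m²·s⁻²
  C. [m²·s⁻²·K⁻¹] · [K] = m²·s⁻²
  D. J·kg⁻¹ = N·m·kg⁻¹ = m²·s⁻²
All reduce to m²·s⁻² except B., which is kg·m²·s⁻².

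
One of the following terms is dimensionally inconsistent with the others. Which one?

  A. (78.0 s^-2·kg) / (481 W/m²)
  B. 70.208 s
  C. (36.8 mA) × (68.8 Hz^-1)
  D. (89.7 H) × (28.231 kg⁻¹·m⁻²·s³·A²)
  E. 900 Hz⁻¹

C.

Expand each in SI base units:
  A. [kg·s⁻²] / [kg·s⁻³] = s
  B. s
  C. [A] · [s] = s·A
  D. [kg·m²·s⁻²·A⁻²] · [kg⁻¹·m⁻²·s³·A²] = s
  E. Hz⁻¹ = (s⁻¹)⁻¹ = s
All reduce to s except C., which is s·A.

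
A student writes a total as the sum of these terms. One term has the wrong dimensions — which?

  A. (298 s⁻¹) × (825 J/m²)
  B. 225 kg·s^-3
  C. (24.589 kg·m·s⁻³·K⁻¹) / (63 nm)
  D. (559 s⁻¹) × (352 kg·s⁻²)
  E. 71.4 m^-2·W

C.

Expand each in SI base units:
  A. [s⁻¹] · [kg·s⁻²] = kg·s⁻³
  B. kg·s⁻³
  C. [kg·m·s⁻³·K⁻¹] / [m] = kg·s⁻³·K⁻¹
  D. [s⁻¹] · [kg·s⁻²] = kg·s⁻³
  E. W·m⁻² = J·s⁻¹·m⁻² = kg·s⁻³
All reduce to kg·s⁻³ except C., which is kg·s⁻³·K⁻¹.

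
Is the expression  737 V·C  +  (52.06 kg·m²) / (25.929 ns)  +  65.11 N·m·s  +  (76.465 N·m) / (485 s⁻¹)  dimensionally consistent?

In SI base units:
  737 V·C:  C·V = s·A·J·C⁻¹ = kg·m²·s⁻²
  (52.06 kg·m²) / (25.929 ns):  [kg·m²] / [s] = kg·m²·s⁻¹
  65.11 N·m·s:  N·m·s = kg·m·s⁻²·m·s = kg·m²·s⁻¹
  (76.465 N·m) / (485 s⁻¹):  [kg·m²·s⁻²] / [s⁻¹] = kg·m²·s⁻¹
The terms do not share a single dimension (kg·m²·s⁻² vs kg·m²·s⁻¹).

No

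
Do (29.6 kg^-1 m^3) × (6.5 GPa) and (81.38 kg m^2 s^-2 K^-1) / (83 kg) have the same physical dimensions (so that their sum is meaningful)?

Dimensions:
  (29.6 kg^-1 m^3) × (6.5 GPa):  [kg⁻¹·m³] · [kg·m⁻¹·s⁻²] = m²·s⁻²
  (81.38 kg m^2 s^-2 K^-1) / (83 kg):  [kg·m²·s⁻²·K⁻¹] / [kg] = m²·s⁻²·K⁻¹
m²·s⁻² ≠ m²·s⁻²·K⁻¹, so they cannot be added.

No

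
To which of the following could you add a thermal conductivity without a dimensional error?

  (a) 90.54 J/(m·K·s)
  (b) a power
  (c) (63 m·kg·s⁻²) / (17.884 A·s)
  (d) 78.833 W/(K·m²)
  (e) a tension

Reference: [thermal conductivity] = kg·m·s⁻³·K⁻¹.
Each option:
  (a) J·s⁻¹·m⁻¹·K⁻¹ = N·m·s⁻¹·m⁻¹·K⁻¹ = kg·m·s⁻³·K⁻¹  ← same
  (b) [power] = kg·m²·s⁻³
  (c) [kg·m·s⁻²] / [s·A] = kg·m·s⁻³·A⁻¹
  (d) W·m⁻²·K⁻¹ = J·s⁻¹·m⁻²·K⁻¹ = kg·s⁻³·K⁻¹
  (e) [tension] = kg·m·s⁻²
Only (a) matches kg·m·s⁻³·K⁻¹.

(a)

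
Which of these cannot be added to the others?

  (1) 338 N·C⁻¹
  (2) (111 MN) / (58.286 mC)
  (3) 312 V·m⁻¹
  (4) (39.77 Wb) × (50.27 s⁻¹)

(4)

Expand each in SI base units:
  (1) N·C⁻¹ = kg·m·s⁻²·(s·A)⁻¹ = kg·m·s⁻³·A⁻¹
  (2) [kg·m·s⁻²] / [s·A] = kg·m·s⁻³·A⁻¹
  (3) V·m⁻¹ = J·C⁻¹·m⁻¹ = kg·m·s⁻³·A⁻¹
  (4) [kg·m²·s⁻²·A⁻¹] · [s⁻¹] = kg·m²·s⁻³·A⁻¹
All reduce to kg·m·s⁻³·A⁻¹ except (4), which is kg·m²·s⁻³·A⁻¹.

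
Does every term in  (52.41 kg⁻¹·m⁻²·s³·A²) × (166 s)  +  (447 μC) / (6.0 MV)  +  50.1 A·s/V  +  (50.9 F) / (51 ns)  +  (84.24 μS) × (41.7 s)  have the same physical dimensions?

Reduce each to base SI dimensions:
  (52.41 kg⁻¹·m⁻²·s³·A²) × (166 s):  [kg⁻¹·m⁻²·s³·A²] · [s] = kg⁻¹·m⁻²·s⁴·A²
  (447 μC) / (6.0 MV):  [s·A] / [kg·m²·s⁻³·A⁻¹] = kg⁻¹·m⁻²·s⁴·A²
  50.1 A·s/V:  A·s·V⁻¹ = A·s·(J·C⁻¹)⁻¹ = kg⁻¹·m⁻²·s⁴·A²
  (50.9 F) / (51 ns):  [kg⁻¹·m⁻²·s⁴·A²] / [s] = kg⁻¹·m⁻²·s³·A²
  (84.24 μS) × (41.7 s):  [kg⁻¹·m⁻²·s³·A²] · [s] = kg⁻¹·m⁻²·s⁴·A²
The terms do not share a single dimension (kg⁻¹·m⁻²·s³·A² vs kg⁻¹·m⁻²·s⁴·A²).

No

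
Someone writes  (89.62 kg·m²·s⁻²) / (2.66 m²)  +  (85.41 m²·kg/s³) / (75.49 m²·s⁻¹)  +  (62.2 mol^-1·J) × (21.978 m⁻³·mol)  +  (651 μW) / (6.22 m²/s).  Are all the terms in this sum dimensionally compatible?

Work out the base dimensions of each:
  (89.62 kg·m²·s⁻²) / (2.66 m²):  [kg·m²·s⁻²] / [m²] = kg·s⁻²
  (85.41 m²·kg/s³) / (75.49 m²·s⁻¹):  [kg·m²·s⁻³] / [m²·s⁻¹] = kg·s⁻²
  (62.2 mol^-1·J) × (21.978 m⁻³·mol):  [kg·m²·s⁻²·mol⁻¹] · [m⁻³·mol] = kg·m⁻¹·s⁻²
  (651 μW) / (6.22 m²/s):  [kg·m²·s⁻³] / [m²·s⁻¹] = kg·s⁻²
The terms do not share a single dimension (kg·m⁻¹·s⁻² vs kg·s⁻²).

No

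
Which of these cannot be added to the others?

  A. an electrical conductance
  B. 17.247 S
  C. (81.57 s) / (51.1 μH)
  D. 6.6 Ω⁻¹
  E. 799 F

Reduce each to base SI dimensions:
  A. [electrical conductance] = kg⁻¹·m⁻²·s³·A²
  B. S = Ω⁻¹ = kg⁻¹·m⁻²·s³·A²
  C. [s] / [kg·m²·s⁻²·A⁻²] = kg⁻¹·m⁻²·s³·A²
  D. Ω⁻¹ = (V·A⁻¹)⁻¹ = kg⁻¹·m⁻²·s³·A²
  E. F = C·V⁻¹ = kg⁻¹·m⁻²·s⁴·A²
All reduce to kg⁻¹·m⁻²·s³·A² except E., which is kg⁻¹·m⁻²·s⁴·A².

E.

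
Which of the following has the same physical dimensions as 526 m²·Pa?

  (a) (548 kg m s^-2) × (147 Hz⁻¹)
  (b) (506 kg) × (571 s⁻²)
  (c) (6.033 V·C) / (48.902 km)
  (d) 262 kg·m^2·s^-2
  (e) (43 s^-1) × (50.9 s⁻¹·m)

(c)

Reference: Pa·m² = N·m⁻²·m² = kg·m·s⁻².
Each option:
  (a) [kg·m·s⁻²] · [s] = kg·m·s⁻¹
  (b) [kg] · [s⁻²] = kg·s⁻²
  (c) [kg·m²·s⁻²] / [m] = kg·m·s⁻²  ← same
  (d) kg·m²·s⁻²
  (e) [s⁻¹] · [m·s⁻¹] = m·s⁻²
Only (c) matches kg·m·s⁻².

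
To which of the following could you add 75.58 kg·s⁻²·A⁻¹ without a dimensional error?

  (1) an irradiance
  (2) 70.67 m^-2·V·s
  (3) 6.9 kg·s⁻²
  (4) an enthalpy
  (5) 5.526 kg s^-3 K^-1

Reference: kg·s⁻²·A⁻¹.
Each option:
  (1) [irradiance] = kg·s⁻³
  (2) V·s·m⁻² = J·C⁻¹·s·m⁻² = kg·s⁻²·A⁻¹  ← same
  (3) kg·s⁻²
  (4) [enthalpy] = kg·m²·s⁻²
  (5) kg·s⁻³·K⁻¹
Only (2) matches kg·s⁻²·A⁻¹.

(2)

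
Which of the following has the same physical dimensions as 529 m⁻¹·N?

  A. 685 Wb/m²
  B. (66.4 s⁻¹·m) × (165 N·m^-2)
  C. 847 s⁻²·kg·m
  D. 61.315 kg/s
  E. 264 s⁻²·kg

E.

Reference: N·m⁻¹ = kg·m·s⁻²·m⁻¹ = kg·s⁻².
Each option:
  A. Wb·m⁻² = V·s·m⁻² = kg·s⁻²·A⁻¹
  B. [m·s⁻¹] · [kg·m⁻¹·s⁻²] = kg·s⁻³
  C. kg·m·s⁻²
  D. kg·s⁻¹
  E. kg·s⁻²  ← same
Only E. matches kg·s⁻².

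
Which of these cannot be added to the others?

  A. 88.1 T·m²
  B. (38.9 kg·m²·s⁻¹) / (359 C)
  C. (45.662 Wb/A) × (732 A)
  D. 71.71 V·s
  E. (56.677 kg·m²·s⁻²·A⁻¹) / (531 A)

In SI base units:
  A. T·m² = Wb·m⁻²·m² = kg·m²·s⁻²·A⁻¹
  B. [kg·m²·s⁻¹] / [s·A] = kg·m²·s⁻²·A⁻¹
  C. [kg·m²·s⁻²·A⁻²] · [A] = kg·m²·s⁻²·A⁻¹
  D. V·s = J·C⁻¹·s = kg·m²·s⁻²·A⁻¹
  E. [kg·m²·s⁻²·A⁻¹] / [A] = kg·m²·s⁻²·A⁻²
All reduce to kg·m²·s⁻²·A⁻¹ except E., which is kg·m²·s⁻²·A⁻².

E.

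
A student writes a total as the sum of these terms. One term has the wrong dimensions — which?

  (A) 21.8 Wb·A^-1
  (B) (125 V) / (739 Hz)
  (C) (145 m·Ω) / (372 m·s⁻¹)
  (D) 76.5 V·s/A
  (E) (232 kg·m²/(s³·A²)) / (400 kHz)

(B)

Expand each in SI base units:
  (A) Wb·A⁻¹ = V·s·A⁻¹ = kg·m²·s⁻²·A⁻²
  (B) [kg·m²·s⁻³·A⁻¹] / [s⁻¹] = kg·m²·s⁻²·A⁻¹
  (C) [kg·m³·s⁻³·A⁻²] / [m·s⁻¹] = kg·m²·s⁻²·A⁻²
  (D) V·s·A⁻¹ = J·C⁻¹·s·A⁻¹ = kg·m²·s⁻²·A⁻²
  (E) [kg·m²·s⁻³·A⁻²] / [s⁻¹] = kg·m²·s⁻²·A⁻²
All reduce to kg·m²·s⁻²·A⁻² except (B), which is kg·m²·s⁻²·A⁻¹.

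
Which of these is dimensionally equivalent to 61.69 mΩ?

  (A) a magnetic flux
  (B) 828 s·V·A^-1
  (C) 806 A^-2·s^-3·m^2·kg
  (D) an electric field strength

(C)

Reference: Ω = V·A⁻¹ = kg·m²·s⁻³·A⁻².
Each option:
  (A) [magnetic flux] = kg·m²·s⁻²·A⁻¹
  (B) V·s·A⁻¹ = J·C⁻¹·s·A⁻¹ = kg·m²·s⁻²·A⁻²
  (C) kg·m²·s⁻³·A⁻²  ← same
  (D) [electric field strength] = kg·m·s⁻³·A⁻¹
Only (C) matches kg·m²·s⁻³·A⁻².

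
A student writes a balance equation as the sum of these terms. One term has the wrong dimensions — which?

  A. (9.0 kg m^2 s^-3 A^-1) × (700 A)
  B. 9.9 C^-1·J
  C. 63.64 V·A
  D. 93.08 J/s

B.

Reduce each to base SI dimensions:
  A. [kg·m²·s⁻³·A⁻¹] · [A] = kg·m²·s⁻³
  B. J·C⁻¹ = N·m·(s·A)⁻¹ = kg·m²·s⁻³·A⁻¹
  C. V·A = J·C⁻¹·A = kg·m²·s⁻³
  D. J·s⁻¹ = N·m·s⁻¹ = kg·m²·s⁻³
All reduce to kg·m²·s⁻³ except B., which is kg·m²·s⁻³·A⁻¹.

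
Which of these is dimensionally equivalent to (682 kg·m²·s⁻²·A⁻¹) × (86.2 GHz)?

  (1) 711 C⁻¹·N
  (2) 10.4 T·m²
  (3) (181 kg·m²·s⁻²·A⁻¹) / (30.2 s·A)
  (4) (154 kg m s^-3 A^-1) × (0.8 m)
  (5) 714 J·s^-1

(4)

Reference: [kg·m²·s⁻²·A⁻¹] · [s⁻¹] = kg·m²·s⁻³·A⁻¹.
Each option:
  (1) N·C⁻¹ = kg·m·s⁻²·(s·A)⁻¹ = kg·m·s⁻³·A⁻¹
  (2) T·m² = Wb·m⁻²·m² = kg·m²·s⁻²·A⁻¹
  (3) [kg·m²·s⁻²·A⁻¹] / [s·A] = kg·m²·s⁻³·A⁻²
  (4) [kg·m·s⁻³·A⁻¹] · [m] = kg·m²·s⁻³·A⁻¹  ← same
  (5) J·s⁻¹ = N·m·s⁻¹ = kg·m²·s⁻³
Only (4) matches kg·m²·s⁻³·A⁻¹.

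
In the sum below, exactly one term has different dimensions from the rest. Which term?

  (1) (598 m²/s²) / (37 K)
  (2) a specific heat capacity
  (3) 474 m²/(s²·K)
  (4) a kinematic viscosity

(4)

Reduce each to base SI dimensions:
  (1) [m²·s⁻²] / [K] = m²·s⁻²·K⁻¹
  (2) [specific heat capacity] = m²·s⁻²·K⁻¹
  (3) m²·s⁻²·K⁻¹
  (4) [kinematic viscosity] = m²·s⁻¹
All reduce to m²·s⁻²·K⁻¹ except (4), which is m²·s⁻¹.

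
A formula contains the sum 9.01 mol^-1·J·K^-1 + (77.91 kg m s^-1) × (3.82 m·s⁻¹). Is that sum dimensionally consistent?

No

Dimensions:
  9.01 mol^-1·J·K^-1:  J·mol⁻¹·K⁻¹ = N·m·mol⁻¹·K⁻¹ = kg·m²·s⁻²·K⁻¹·mol⁻¹
  (77.91 kg m s^-1) × (3.82 m·s⁻¹):  [kg·m·s⁻¹] · [m·s⁻¹] = kg·m²·s⁻²
kg·m²·s⁻²·K⁻¹·mol⁻¹ ≠ kg·m²·s⁻², so they cannot be added.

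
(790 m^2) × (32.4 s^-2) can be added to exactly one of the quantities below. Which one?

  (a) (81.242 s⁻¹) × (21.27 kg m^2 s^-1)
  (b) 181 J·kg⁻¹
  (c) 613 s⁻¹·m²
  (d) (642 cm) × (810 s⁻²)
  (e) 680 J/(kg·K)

(b)

Reference: [m²] · [s⁻²] = m²·s⁻².
Each option:
  (a) [s⁻¹] · [kg·m²·s⁻¹] = kg·m²·s⁻²
  (b) J·kg⁻¹ = N·m·kg⁻¹ = m²·s⁻²  ← same
  (c) m²·s⁻¹
  (d) [m] · [s⁻²] = m·s⁻²
  (e) J·kg⁻¹·K⁻¹ = N·m·kg⁻¹·K⁻¹ = m²·s⁻²·K⁻¹
Only (b) matches m²·s⁻².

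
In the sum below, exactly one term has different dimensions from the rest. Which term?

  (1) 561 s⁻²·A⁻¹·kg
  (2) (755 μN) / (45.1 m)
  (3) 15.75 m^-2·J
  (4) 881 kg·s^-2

(1)

Expand each in SI base units:
  (1) kg·s⁻²·A⁻¹
  (2) [kg·m·s⁻²] / [m] = kg·s⁻²
  (3) J·m⁻² = N·m·m⁻² = kg·s⁻²
  (4) kg·s⁻²
All reduce to kg·s⁻² except (1), which is kg·s⁻²·A⁻¹.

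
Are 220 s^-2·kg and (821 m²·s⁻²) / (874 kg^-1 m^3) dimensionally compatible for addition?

Expand each in SI base units:
  220 s^-2·kg:  kg·s⁻²
  (821 m²·s⁻²) / (874 kg^-1 m^3):  [m²·s⁻²] / [kg⁻¹·m³] = kg·m⁻¹·s⁻²
kg·s⁻² ≠ kg·m⁻¹·s⁻², so they cannot be added.

No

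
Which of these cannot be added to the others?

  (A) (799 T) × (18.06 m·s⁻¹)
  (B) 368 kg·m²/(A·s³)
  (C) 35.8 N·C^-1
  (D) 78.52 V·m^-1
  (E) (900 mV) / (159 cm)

(B)

Reduce each to base SI dimensions:
  (A) [kg·s⁻²·A⁻¹] · [m·s⁻¹] = kg·m·s⁻³·A⁻¹
  (B) kg·m²·s⁻³·A⁻¹
  (C) N·C⁻¹ = kg·m·s⁻²·(s·A)⁻¹ = kg·m·s⁻³·A⁻¹
  (D) V·m⁻¹ = J·C⁻¹·m⁻¹ = kg·m·s⁻³·A⁻¹
  (E) [kg·m²·s⁻³·A⁻¹] / [m] = kg·m·s⁻³·A⁻¹
All reduce to kg·m·s⁻³·A⁻¹ except (B), which is kg·m²·s⁻³·A⁻¹.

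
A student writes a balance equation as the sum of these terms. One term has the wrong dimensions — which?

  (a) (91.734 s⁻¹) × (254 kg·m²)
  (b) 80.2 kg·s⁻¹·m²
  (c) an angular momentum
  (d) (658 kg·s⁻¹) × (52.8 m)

(d)

Expand each in SI base units:
  (a) [s⁻¹] · [kg·m²] = kg·m²·s⁻¹
  (b) kg·m²·s⁻¹
  (c) [angular momentum] = kg·m²·s⁻¹
  (d) [kg·s⁻¹] · [m] = kg·m·s⁻¹
All reduce to kg·m²·s⁻¹ except (d), which is kg·m·s⁻¹.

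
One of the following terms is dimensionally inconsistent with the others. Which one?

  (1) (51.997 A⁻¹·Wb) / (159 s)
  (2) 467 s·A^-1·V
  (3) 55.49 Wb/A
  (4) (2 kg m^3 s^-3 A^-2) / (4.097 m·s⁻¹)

(1)

Dimensions:
  (1) [kg·m²·s⁻²·A⁻²] / [s] = kg·m²·s⁻³·A⁻²
  (2) V·s·A⁻¹ = J·C⁻¹·s·A⁻¹ = kg·m²·s⁻²·A⁻²
  (3) Wb·A⁻¹ = V·s·A⁻¹ = kg·m²·s⁻²·A⁻²
  (4) [kg·m³·s⁻³·A⁻²] / [m·s⁻¹] = kg·m²·s⁻²·A⁻²
All reduce to kg·m²·s⁻²·A⁻² except (1), which is kg·m²·s⁻³·A⁻².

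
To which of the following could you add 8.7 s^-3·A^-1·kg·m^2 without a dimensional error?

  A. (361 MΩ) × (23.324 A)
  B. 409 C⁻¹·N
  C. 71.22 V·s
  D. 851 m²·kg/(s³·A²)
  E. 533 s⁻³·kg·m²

Reference: kg·m²·s⁻³·A⁻¹.
Each option:
  A. [kg·m²·s⁻³·A⁻²] · [A] = kg·m²·s⁻³·A⁻¹  ← same
  B. N·C⁻¹ = kg·m·s⁻²·(s·A)⁻¹ = kg·m·s⁻³·A⁻¹
  C. V·s = J·C⁻¹·s = kg·m²·s⁻²·A⁻¹
  D. kg·m²·s⁻³·A⁻²
  E. kg·m²·s⁻³
Only A. matches kg·m²·s⁻³·A⁻¹.

A.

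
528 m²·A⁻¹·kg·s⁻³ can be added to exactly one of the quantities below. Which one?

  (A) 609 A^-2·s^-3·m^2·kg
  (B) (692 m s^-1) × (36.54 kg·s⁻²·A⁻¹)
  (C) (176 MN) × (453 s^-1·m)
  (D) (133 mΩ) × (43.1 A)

(D)

Reference: kg·m²·s⁻³·A⁻¹.
Each option:
  (A) kg·m²·s⁻³·A⁻²
  (B) [m·s⁻¹] · [kg·s⁻²·A⁻¹] = kg·m·s⁻³·A⁻¹
  (C) [kg·m·s⁻²] · [m·s⁻¹] = kg·m²·s⁻³
  (D) [kg·m²·s⁻³·A⁻²] · [A] = kg·m²·s⁻³·A⁻¹  ← same
Only (D) matches kg·m²·s⁻³·A⁻¹.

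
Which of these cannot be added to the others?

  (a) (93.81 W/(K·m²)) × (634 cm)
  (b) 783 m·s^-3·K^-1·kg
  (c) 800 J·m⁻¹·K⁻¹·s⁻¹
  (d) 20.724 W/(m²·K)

In SI base units:
  (a) [kg·s⁻³·K⁻¹] · [m] = kg·m·s⁻³·K⁻¹
  (b) kg·m·s⁻³·K⁻¹
  (c) J·s⁻¹·m⁻¹·K⁻¹ = N·m·s⁻¹·m⁻¹·K⁻¹ = kg·m·s⁻³·K⁻¹
  (d) W·m⁻²·K⁻¹ = J·s⁻¹·m⁻²·K⁻¹ = kg·s⁻³·K⁻¹
All reduce to kg·m·s⁻³·K⁻¹ except (d), which is kg·s⁻³·K⁻¹.

(d)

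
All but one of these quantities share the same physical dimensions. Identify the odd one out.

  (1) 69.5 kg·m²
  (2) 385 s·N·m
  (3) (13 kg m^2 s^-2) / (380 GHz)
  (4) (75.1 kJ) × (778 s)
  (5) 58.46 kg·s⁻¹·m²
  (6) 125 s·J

(1)

Dimensions:
  (1) kg·m²
  (2) N·m·s = kg·m·s⁻²·m·s = kg·m²·s⁻¹
  (3) [kg·m²·s⁻²] / [s⁻¹] = kg·m²·s⁻¹
  (4) [kg·m²·s⁻²] · [s] = kg·m²·s⁻¹
  (5) kg·m²·s⁻¹
  (6) J·s = N·m·s = kg·m²·s⁻¹
All reduce to kg·m²·s⁻¹ except (1), which is kg·m².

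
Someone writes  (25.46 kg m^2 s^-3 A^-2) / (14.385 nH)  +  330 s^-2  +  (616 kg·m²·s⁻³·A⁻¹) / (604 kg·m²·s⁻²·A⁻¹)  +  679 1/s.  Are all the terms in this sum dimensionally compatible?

Work out the base dimensions of each:
  (25.46 kg m^2 s^-3 A^-2) / (14.385 nH):  [kg·m²·s⁻³·A⁻²] / [kg·m²·s⁻²·A⁻²] = s⁻¹
  330 s^-2:  s⁻²
  (616 kg·m²·s⁻³·A⁻¹) / (604 kg·m²·s⁻²·A⁻¹):  [kg·m²·s⁻³·A⁻¹] / [kg·m²·s⁻²·A⁻¹] = s⁻¹
  679 1/s:  s⁻¹
The terms do not share a single dimension (s⁻² vs s⁻¹).

No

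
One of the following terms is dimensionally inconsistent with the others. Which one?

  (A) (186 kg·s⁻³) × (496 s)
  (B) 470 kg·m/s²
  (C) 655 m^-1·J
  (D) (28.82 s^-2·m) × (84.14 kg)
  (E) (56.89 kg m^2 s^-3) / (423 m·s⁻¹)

(A)

Dimensions:
  (A) [kg·s⁻³] · [s] = kg·s⁻²
  (B) kg·m·s⁻²
  (C) J·m⁻¹ = N·m·m⁻¹ = kg·m·s⁻²
  (D) [m·s⁻²] · [kg] = kg·m·s⁻²
  (E) [kg·m²·s⁻³] / [m·s⁻¹] = kg·m·s⁻²
All reduce to kg·m·s⁻² except (A), which is kg·s⁻².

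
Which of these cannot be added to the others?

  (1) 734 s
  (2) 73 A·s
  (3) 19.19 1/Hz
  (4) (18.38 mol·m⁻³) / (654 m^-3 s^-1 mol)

(2)

In SI base units:
  (1) s
  (2) A·s = s·A
  (3) Hz⁻¹ = (s⁻¹)⁻¹ = s
  (4) [m⁻³·mol] / [m⁻³·s⁻¹·mol] = s
All reduce to s except (2), which is s·A.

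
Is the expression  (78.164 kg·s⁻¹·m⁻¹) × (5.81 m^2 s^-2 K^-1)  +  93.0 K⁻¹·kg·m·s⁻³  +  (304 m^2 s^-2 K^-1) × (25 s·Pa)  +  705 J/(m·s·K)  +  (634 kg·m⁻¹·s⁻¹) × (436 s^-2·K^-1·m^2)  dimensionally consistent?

Reduce each to base SI dimensions:
  (78.164 kg·s⁻¹·m⁻¹) × (5.81 m^2 s^-2 K^-1):  [kg·m⁻¹·s⁻¹] · [m²·s⁻²·K⁻¹] = kg·m·s⁻³·K⁻¹
  93.0 K⁻¹·kg·m·s⁻³:  kg·m·s⁻³·K⁻¹
  (304 m^2 s^-2 K^-1) × (25 s·Pa):  [m²·s⁻²·K⁻¹] · [kg·m⁻¹·s⁻¹] = kg·m·s⁻³·K⁻¹
  705 J/(m·s·K):  J·s⁻¹·m⁻¹·K⁻¹ = N·m·s⁻¹·m⁻¹·K⁻¹ = kg·m·s⁻³·K⁻¹
  (634 kg·m⁻¹·s⁻¹) × (436 s^-2·K^-1·m^2):  [kg·m⁻¹·s⁻¹] · [m²·s⁻²·K⁻¹] = kg·m·s⁻³·K⁻¹
Every term reduces to kg·m·s⁻³·K⁻¹.

Yes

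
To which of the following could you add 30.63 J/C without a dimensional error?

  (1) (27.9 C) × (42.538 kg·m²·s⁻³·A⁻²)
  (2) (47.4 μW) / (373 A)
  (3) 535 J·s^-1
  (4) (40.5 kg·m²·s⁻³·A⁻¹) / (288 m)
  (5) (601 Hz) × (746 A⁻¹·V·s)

(2)

Reference: J·C⁻¹ = N·m·(s·A)⁻¹ = kg·m²·s⁻³·A⁻¹.
Each option:
  (1) [s·A] · [kg·m²·s⁻³·A⁻²] = kg·m²·s⁻²·A⁻¹
  (2) [kg·m²·s⁻³] / [A] = kg·m²·s⁻³·A⁻¹  ← same
  (3) J·s⁻¹ = N·m·s⁻¹ = kg·m²·s⁻³
  (4) [kg·m²·s⁻³·A⁻¹] / [m] = kg·m·s⁻³·A⁻¹
  (5) [s⁻¹] · [kg·m²·s⁻²·A⁻²] = kg·m²·s⁻³·A⁻²
Only (2) matches kg·m²·s⁻³·A⁻¹.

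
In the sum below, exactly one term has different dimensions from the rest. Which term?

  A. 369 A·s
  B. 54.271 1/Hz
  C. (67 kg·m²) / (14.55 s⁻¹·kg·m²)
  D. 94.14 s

In SI base units:
  A. A·s = s·A
  B. Hz⁻¹ = (s⁻¹)⁻¹ = s
  C. [kg·m²] / [kg·m²·s⁻¹] = s
  D. s
All reduce to s except A., which is s·A.

A.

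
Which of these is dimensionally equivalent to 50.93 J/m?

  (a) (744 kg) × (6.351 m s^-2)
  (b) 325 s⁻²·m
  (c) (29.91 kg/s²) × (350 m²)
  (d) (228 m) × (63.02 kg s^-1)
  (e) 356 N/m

(a)

Reference: J·m⁻¹ = N·m·m⁻¹ = kg·m·s⁻².
Each option:
  (a) [kg] · [m·s⁻²] = kg·m·s⁻²  ← same
  (b) m·s⁻²
  (c) [kg·s⁻²] · [m²] = kg·m²·s⁻²
  (d) [m] · [kg·s⁻¹] = kg·m·s⁻¹
  (e) N·m⁻¹ = kg·m·s⁻²·m⁻¹ = kg·s⁻²
Only (a) matches kg·m·s⁻².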